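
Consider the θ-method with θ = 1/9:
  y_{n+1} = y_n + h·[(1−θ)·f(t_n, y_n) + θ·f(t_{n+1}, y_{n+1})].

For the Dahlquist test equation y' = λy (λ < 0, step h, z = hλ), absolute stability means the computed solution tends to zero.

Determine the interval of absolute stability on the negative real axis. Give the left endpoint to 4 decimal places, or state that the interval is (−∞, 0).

Set f=λy, z=hλ:
  y_{n+1} = y_n + z·[8/9·y_n + 1/9·y_{n+1}] ⇒ (1 − 1/9z)y_{n+1} = (1 + 8/9z)y_n
  Hence R(z) = (1 + 8/9z)/(1 − 1/9z).

Solve |R(x)|<1 on ℝ⁻.
x=-1.73: |R|=0.4511
R=−1: 1+8/9x = −1+1/9x ⇒ -7/9x=2 ⇒ x=2/(-7/9)=-2.5714
Confirm numerically:
  x=-2.145: |R|=0.73217 <1
  x=-2.011: |R|=0.64372 <1
  x=-1.711: |R|=0.43768 <1
  x=-1.141: |R|=0.01262 <1
  x=-2.839: |R|=1.15821 >1
  x=-2.780: |R|=1.12394 >1
  x=-2.600: |R|=1.01724 >1
Stable set (-2.5714, 0).

(-2.5714, 0).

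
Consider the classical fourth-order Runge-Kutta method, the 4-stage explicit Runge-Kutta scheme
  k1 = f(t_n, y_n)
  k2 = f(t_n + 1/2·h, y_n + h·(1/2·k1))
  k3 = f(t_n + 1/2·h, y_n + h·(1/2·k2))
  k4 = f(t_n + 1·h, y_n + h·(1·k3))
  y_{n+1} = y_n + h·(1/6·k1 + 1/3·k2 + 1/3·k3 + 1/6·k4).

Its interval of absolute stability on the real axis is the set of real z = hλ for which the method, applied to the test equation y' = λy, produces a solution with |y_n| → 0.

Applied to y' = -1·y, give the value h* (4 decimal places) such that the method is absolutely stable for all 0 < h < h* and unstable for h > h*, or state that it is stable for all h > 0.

With y'=λy (z=hλ):
  order 4, 4-stage ⇒ R(z)=1+z+z^2/2+z^3/6+z^4/24
  (e.g. R(-0.47)=0.62518, |R|=0.62518)

Solve |R(x)|<1 on ℝ⁻.
x=-0.47: |R|=0.6252
|R(-1.32)|=0.2944 |R(-1.18)|=0.3231 |R(-0.61)|=0.5440
Bisect:
  x_lo=-3.2154 |R|=1.8673  x_hi=-0.2311 |R|=0.7937
  mid=-1.72328 |R|=0.27609 →hi
  mid=-2.46936 |R|=0.61919 →hi
  mid=-2.84240 |R|=1.08957 →lo
  mid=-2.65588 |R|=0.82179 →hi
  mid=-2.74914 |R|=0.94685 →hi
  mid=-2.79577 |R|=1.01591 →lo
  mid=-2.77246 |R|=0.98082 →hi
  ...
  [-2.78539,-2.78521] ⇒ x*=-2.7853
Interval (-2.7853, 0).

(-2.7853,0); λ=-1 ⇒ h* = 2.7853.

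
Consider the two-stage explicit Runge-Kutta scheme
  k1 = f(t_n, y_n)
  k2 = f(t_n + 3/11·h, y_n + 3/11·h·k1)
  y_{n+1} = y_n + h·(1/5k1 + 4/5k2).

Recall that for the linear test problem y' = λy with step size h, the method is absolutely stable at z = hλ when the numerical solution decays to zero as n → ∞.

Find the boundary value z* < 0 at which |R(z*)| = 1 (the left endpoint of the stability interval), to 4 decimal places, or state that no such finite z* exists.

With y'=λy (z=hλ):
  k1=λy_n ⇒ h·k1=z·y_n;  k2=λ(1+3/11z)y_n ⇒ h·k2=z(1+3/11z)y_n
  y_{n+1}/y_n = 1 + 1/5z + 4/5z(1+3/11z) = 1 + z + 12/55z²
  R(z) = 1 + z + 12/55z².

Solve |R(x)|<1 on ℝ⁻.
x=-0.88: |R|=0.2890
R=1: x+12/55x²=0 ⇒ x=−55/12=-4.5833; min R=1−1/(4·12/55)=-0.1458>−1
Confirm numerically:
  x=-3.686: |R|=0.27835 <1
  x=-3.562: |R|=0.20626 <1
  x=-2.684: |R|=0.11225 <1
  x=-1.993: |R|=0.12637 <1
  x=-4.692: |R|=1.11124 >1
  x=-4.670: |R|=1.08831 >1
  x=-4.644: |R|=1.06147 >1
So |R|<1 on (-4.5833, 0).

z* = -4.5833.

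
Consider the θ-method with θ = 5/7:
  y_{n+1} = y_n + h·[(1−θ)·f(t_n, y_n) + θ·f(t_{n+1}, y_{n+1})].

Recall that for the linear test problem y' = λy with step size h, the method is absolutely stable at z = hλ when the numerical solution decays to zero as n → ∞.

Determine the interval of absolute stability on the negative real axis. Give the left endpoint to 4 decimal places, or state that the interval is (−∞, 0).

Set f=λy, z=hλ:
  y_{n+1} = y_n + z·[2/7·y_n + 5/7·y_{n+1}] ⇒ (1 − 5/7z)y_{n+1} = (1 + 2/7z)y_n
  ⇒ R(z) = (1 + 2/7z)/(1 − 5/7z).

Solve |R(x)|<1 on ℝ⁻.
x=-1.32: |R|=0.3206
x=-2: |R|=0.1765
x=-10: |R|=0.2281
x=-100: |R|=0.3807
θ=5/7≥1/2 ⇒ |1+2/7x|<|1−5/7x| ∀x<0 ⇒ interval (−∞,0).

unbounded; (−∞, 0).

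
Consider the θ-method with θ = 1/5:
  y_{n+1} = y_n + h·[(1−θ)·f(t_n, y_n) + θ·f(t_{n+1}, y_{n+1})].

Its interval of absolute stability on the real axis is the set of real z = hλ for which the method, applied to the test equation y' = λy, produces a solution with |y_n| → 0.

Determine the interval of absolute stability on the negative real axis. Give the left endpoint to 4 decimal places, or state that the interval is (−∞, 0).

(-3.3333, 0).

Test eqn y'=λy, z=hλ:
  y_{n+1} = y_n + z·[4/5·y_n + 1/5·y_{n+1}] ⇒ (1 − 1/5z)y_{n+1} = (1 + 4/5z)y_n
  so R(z) = (1 + 4/5z)/(1 − 1/5z).

Boundary: |R(x)|=1, x<0.
x=-1.76: |R|=0.3018
R=−1: 1+4/5x = −1+1/5x ⇒ -3/5x=2 ⇒ x=2/(-3/5)=-3.3333
Confirm numerically:
  x=-3.181: |R|=0.94414 <1
  x=-3.118: |R|=0.92042 <1
  x=-2.699: |R|=0.75283 <1
  x=-3.499: |R|=1.05848 >1
  x=-3.479: |R|=1.05154 >1
So |R|<1 on (-3.3333, 0).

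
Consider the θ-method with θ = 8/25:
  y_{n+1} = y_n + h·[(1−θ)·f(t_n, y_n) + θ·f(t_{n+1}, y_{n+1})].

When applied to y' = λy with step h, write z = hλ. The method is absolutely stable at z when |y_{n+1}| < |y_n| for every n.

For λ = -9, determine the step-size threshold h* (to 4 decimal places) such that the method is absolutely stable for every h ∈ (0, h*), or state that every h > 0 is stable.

(-5.5556,0); λ=-9 ⇒ h* = (50/9)/9 = 0.6173.

On y'=λy, z=hλ:
  y_{n+1} = y_n + z·[17/25·y_n + 8/25·y_{n+1}] ⇒ (1 − 8/25z)y_{n+1} = (1 + 17/25z)y_n
  ⇒ R(z) = (1 + 17/25z)/(1 − 8/25z).

Find x<0 with |R(x)|<1.
x=-0.98: |R|=0.2540
R=−1: 1+17/25x = −1+8/25x ⇒ -9/25x=2 ⇒ x=2/(-9/25)=-5.5556
Confirm numerically:
  x=-5.303: |R|=0.96629 <1
  x=-4.887: |R|=0.90613 <1
  x=-3.572: |R|=0.66679 <1
  x=-6.148: |R|=1.07188 >1
  x=-5.798: |R|=1.03057 >1
  x=-5.752: |R|=1.02490 >1
Stable set (-5.5556, 0).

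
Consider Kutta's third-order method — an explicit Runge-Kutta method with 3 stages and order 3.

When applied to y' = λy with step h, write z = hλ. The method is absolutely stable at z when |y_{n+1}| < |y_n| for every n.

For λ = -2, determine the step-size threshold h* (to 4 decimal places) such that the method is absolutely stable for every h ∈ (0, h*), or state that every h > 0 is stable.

(-2.5127,0); λ=-2 ⇒ h* = 1.2564.

On y'=λy, z=hλ:
  order 3, 3-stage ⇒ R(z)=1+z+z^2/2+z^3/6
  (e.g. R(-1.01)=0.32833, |R|=0.32833)

Need |R(x)|<1, x<0.
x=-1.01: |R|=0.3283
|R(-1.71)|=0.0813 |R(-1.56)|=0.0241 |R(-0.98)|=0.3433
Bisect:
  x_lo=-3.0490 |R|=2.1249  x_hi=-0.2944 |R|=0.7447
  mid=-1.67171 |R|=0.05303 →hi
  mid=-2.36036 |R|=0.76642 →hi
  mid=-2.70468 |R|=1.34462 →lo
  mid=-2.53252 |R|=1.03281 →lo
  mid=-2.44644 |R|=0.89425 →hi
  mid=-2.48948 |R|=0.96215 →hi
  mid=-2.51100 |R|=0.99713 →hi
  mid=-2.52176 |R|=1.01488 →lo
  mid=-2.51638 |R|=1.00598 →lo
  mid=-2.51369 |R|=1.00155 →lo
  ...
  [-2.51285,-2.51268] ⇒ x*=-2.5127
So |R|<1 on (-2.5127, 0).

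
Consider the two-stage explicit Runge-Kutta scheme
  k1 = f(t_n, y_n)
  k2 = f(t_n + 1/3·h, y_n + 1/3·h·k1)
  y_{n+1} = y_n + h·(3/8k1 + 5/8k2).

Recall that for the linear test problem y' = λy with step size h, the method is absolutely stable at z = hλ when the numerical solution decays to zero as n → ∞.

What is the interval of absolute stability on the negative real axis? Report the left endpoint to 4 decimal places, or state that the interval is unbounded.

z∈(-4.8000,0).

Test eqn y'=λy, z=hλ:
  k1=λy_n ⇒ h·k1=z·y_n;  k2=λ(1+1/3z)y_n ⇒ h·k2=z(1+1/3z)y_n
  y_{n+1}/y_n = 1 + 3/8z + 5/8z(1+1/3z) = 1 + z + 5/24z²
  ⇒ R(z) = 1 + z + 5/24z².

Find x<0 with |R(x)|<1.
x=-1.16: |R|=0.1203
R=1: x+5/24x²=0 ⇒ x=−24/5=-4.8000; min R=1−1/(4·5/24)=-0.2000>−1
Confirm numerically:
  x=-3.349: |R|=0.01237 <1
  x=-2.725: |R|=0.17799 <1
  x=-2.495: |R|=0.19812 <1
  x=-5.388: |R|=1.66003 >1
  x=-5.364: |R|=1.63027 >1
So |R|<1 on (-4.8000, 0).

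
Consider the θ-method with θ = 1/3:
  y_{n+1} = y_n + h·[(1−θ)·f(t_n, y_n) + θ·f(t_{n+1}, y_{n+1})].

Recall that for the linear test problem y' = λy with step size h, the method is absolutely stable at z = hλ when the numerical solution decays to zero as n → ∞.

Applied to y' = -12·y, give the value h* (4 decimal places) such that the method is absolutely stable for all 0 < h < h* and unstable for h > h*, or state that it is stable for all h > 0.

With y'=λy (z=hλ):
  y_{n+1} = y_n + z·[2/3·y_n + 1/3·y_{n+1}] ⇒ (1 − 1/3z)y_{n+1} = (1 + 2/3z)y_n
  R(z) = (1 + 2/3z)/(1 − 1/3z).

Find x<0 with |R(x)|<1.
x=-0.79: |R|=0.3747
R=−1: 1+2/3x = −1+1/3x ⇒ -1/3x=2 ⇒ x=2/(-1/3)=-6.0000
Confirm numerically:
  x=-5.058: |R|=0.88310 <1
  x=-4.260: |R|=0.76033 <1
  x=-3.914: |R|=0.69829 <1
  x=-3.566: |R|=0.62930 <1
  x=-6.431: |R|=1.04570 >1
  x=-6.234: |R|=1.02534 >1
  x=-6.024: |R|=1.00266 >1
Interval (-6.0000, 0).

(-6.0000,0); λ=-12 ⇒ h* = (6)/12 = 0.5000.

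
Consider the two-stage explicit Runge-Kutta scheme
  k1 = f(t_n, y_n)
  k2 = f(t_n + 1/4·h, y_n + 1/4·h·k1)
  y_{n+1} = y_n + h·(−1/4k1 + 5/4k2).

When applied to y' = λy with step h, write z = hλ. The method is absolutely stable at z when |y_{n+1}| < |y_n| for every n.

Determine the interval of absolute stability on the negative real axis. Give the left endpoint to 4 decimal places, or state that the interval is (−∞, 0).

Set f=λy, z=hλ:
  k1=λy_n ⇒ h·k1=z·y_n;  k2=λ(1+1/4z)y_n ⇒ h·k2=z(1+1/4z)y_n
  y_{n+1}/y_n = 1 − 1/4z + 5/4z(1+1/4z) = 1 + z + 5/16z²
  Hence R(z) = 1 + z + 5/16z².

Solve |R(x)|<1 on ℝ⁻.
x=-0.75: |R|=0.4258
R=1: x+5/16x²=0 ⇒ x=−16/5=-3.2000; min R=1−1/(4·5/16)=0.2000>−1
Confirm numerically:
  x=-2.897: |R|=0.72569 <1
  x=-2.780: |R|=0.63512 <1
  x=-2.362: |R|=0.38145 <1
  x=-1.972: |R|=0.24324 <1
  x=-3.756: |R|=1.65260 >1
  x=-3.709: |R|=1.58996 >1
  x=-3.330: |R|=1.13528 >1
Stable set (-3.2000, 0).

z∈(-3.2000,0).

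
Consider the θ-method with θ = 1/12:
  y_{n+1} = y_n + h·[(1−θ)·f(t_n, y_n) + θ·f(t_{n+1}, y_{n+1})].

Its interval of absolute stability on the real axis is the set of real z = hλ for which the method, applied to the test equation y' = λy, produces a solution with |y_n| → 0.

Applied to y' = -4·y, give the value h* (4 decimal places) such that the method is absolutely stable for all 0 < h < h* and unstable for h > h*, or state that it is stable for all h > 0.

With y'=λy (z=hλ):
  y_{n+1} = y_n + z·[11/12·y_n + 1/12·y_{n+1}] ⇒ (1 − 1/12z)y_{n+1} = (1 + 11/12z)y_n
  R(z) = (1 + 11/12z)/(1 − 1/12z).

Need |R(x)|<1, x<0.
x=-1.76: |R|=0.5349
R=−1: 1+11/12x = −1+1/12x ⇒ -5/6x=2 ⇒ x=2/(-5/6)=-2.4000
Confirm numerically:
  x=-1.656: |R|=0.45518 <1
  x=-1.482: |R|=0.31909 <1
  x=-1.223: |R|=0.10988 <1
  x=-2.867: |R|=1.31412 >1
  x=-2.762: |R|=1.24522 >1
Interval (-2.4000, 0).

(-2.4000,0); λ=-4 ⇒ h* = (12/5)/4 = 0.6000.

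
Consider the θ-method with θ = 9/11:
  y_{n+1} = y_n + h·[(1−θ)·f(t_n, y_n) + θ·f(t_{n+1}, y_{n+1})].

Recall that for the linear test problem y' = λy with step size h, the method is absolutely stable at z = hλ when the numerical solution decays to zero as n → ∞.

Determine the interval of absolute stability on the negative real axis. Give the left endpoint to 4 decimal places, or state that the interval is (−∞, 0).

On y'=λy, z=hλ:
  y_{n+1} = y_n + z·[2/11·y_n + 9/11·y_{n+1}] ⇒ (1 − 9/11z)y_{n+1} = (1 + 2/11z)y_n
  ⇒ R(z) = (1 + 2/11z)/(1 − 9/11z).

Find x<0 with |R(x)|<1.
x=-1.59: |R|=0.3090
x=-2: |R|=0.2414
x=-10: |R|=0.0891
x=-100: |R|=0.2075
θ=9/11≥1/2 ⇒ |1+2/11x|<|1−9/11x| ∀x<0 ⇒ interval (−∞,0).

unbounded; (−∞, 0).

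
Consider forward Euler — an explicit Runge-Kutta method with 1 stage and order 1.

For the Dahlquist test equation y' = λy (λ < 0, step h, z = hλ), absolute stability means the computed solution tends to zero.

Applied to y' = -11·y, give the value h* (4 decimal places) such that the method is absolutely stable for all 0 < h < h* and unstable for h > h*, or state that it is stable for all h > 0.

(-2.0000,0); λ=-11 ⇒ h* = 0.1818.

With y'=λy (z=hλ):
  order 1, 1-stage ⇒ R(z)=1+z
  (e.g. R(-1.62)=-0.62000, |R|=0.62000)

Find x<0 with |R(x)|<1.
x=-1.62: |R|=0.6200
|R(-2.17)|=1.1700 |R(-1.97)|=0.9700 |R(-1.69)|=0.6900
Bisect:
  x_lo=-2.5906 |R|=1.5906  x_hi=-0.2878 |R|=0.7122
  mid=-1.43923 |R|=0.43923 →hi
  mid=-2.01493 |R|=1.01493 →lo
  mid=-1.72708 |R|=0.72708 →hi
  mid=-1.87101 |R|=0.87101 →hi
  mid=-1.94297 |R|=0.94297 →hi
  mid=-1.97895 |R|=0.97895 →hi
  mid=-1.99694 |R|=0.99694 →hi
  mid=-2.00594 |R|=1.00594 →lo
  mid=-2.00144 |R|=1.00144 →lo
  mid=-1.99919 |R|=0.99919 →hi
  ...
  [-2.00003,-1.99989] ⇒ x*=-2.0000
Interval (-2.0000, 0).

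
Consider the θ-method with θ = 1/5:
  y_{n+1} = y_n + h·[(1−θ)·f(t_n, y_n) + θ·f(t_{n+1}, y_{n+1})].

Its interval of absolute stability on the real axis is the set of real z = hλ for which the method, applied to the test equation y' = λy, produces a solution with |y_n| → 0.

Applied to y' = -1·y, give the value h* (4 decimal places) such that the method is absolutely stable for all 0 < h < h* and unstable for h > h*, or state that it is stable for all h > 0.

With y'=λy (z=hλ):
  y_{n+1} = y_n + z·[4/5·y_n + 1/5·y_{n+1}] ⇒ (1 − 1/5z)y_{n+1} = (1 + 4/5z)y_n
  Hence R(z) = (1 + 4/5z)/(1 − 1/5z).

Find x<0 with |R(x)|<1.
x=-0.85: |R|=0.2735
R=−1: 1+4/5x = −1+1/5x ⇒ -3/5x=2 ⇒ x=2/(-3/5)=-3.3333
Confirm numerically:
  x=-3.256: |R|=0.97190 <1
  x=-2.721: |R|=0.76208 <1
  x=-2.658: |R|=0.73544 <1
  x=-1.760: |R|=0.30178 <1
  x=-3.848: |R|=1.17450 >1
  x=-3.456: |R|=1.04352 >1
Interval (-3.3333, 0).

(-3.3333,0); λ=-1 ⇒ h* = (10/3)/1 = 3.3333.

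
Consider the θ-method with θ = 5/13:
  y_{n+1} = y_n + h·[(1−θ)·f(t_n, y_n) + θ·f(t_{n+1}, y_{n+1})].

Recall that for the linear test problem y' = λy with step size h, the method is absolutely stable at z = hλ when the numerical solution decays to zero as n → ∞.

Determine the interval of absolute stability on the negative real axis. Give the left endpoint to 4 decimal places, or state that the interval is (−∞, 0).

Set f=λy, z=hλ:
  y_{n+1} = y_n + z·[8/13·y_n + 5/13·y_{n+1}] ⇒ (1 − 5/13z)y_{n+1} = (1 + 8/13z)y_n
  R(z) = (1 + 8/13z)/(1 − 5/13z).

Find x<0 with |R(x)|<1.
x=-1.32: |R|=0.1245
R=−1: 1+8/13x = −1+5/13x ⇒ -3/13x=2 ⇒ x=2/(-3/13)=-8.6667
Confirm numerically:
  x=-5.666: |R|=0.78219 <1
  x=-4.965: |R|=0.70641 <1
  x=-4.470: |R|=0.64385 <1
  x=-8.925: |R|=1.01345 >1
  x=-8.759: |R|=1.00488 >1
So |R|<1 on (-8.6667, 0).

(-8.6667, 0).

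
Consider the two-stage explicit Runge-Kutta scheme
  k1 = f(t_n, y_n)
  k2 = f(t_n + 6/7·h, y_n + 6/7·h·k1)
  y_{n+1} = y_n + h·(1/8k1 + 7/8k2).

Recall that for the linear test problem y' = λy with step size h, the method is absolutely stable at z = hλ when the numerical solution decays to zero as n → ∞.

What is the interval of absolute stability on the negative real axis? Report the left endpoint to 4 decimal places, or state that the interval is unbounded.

With y'=λy (z=hλ):
  k1=λy_n ⇒ h·k1=z·y_n;  k2=λ(1+6/7z)y_n ⇒ h·k2=z(1+6/7z)y_n
  y_{n+1}/y_n = 1 + 1/8z + 7/8z(1+6/7z) = 1 + z + 3/4z²
  R(z) = 1 + z + 3/4z².

Need |R(x)|<1, x<0.
x=-1.25: |R|=0.9219
R=1: x+3/4x²=0 ⇒ x=−4/3=-1.3333; min R=1−1/(4·3/4)=0.6667>−1
Confirm numerically:
  x=-1.248: |R|=0.92013 <1
  x=-1.157: |R|=0.84699 <1
  x=-0.889: |R|=0.70374 <1
  x=-0.595: |R|=0.67052 <1
  x=-1.912: |R|=1.82981 >1
  x=-1.580: |R|=1.29230 >1
  x=-1.530: |R|=1.22567 >1
So |R|<1 on (-1.3333, 0).

z∈(-1.3333,0).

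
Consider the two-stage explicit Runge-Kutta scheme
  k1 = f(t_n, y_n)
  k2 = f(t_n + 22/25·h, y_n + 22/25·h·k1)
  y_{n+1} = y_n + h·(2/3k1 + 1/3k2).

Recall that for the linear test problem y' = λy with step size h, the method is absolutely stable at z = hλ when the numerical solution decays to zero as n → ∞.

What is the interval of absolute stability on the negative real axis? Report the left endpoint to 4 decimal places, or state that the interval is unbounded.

(-3.4091, 0).

Test eqn y'=λy, z=hλ:
  k1=λy_n ⇒ h·k1=z·y_n;  k2=λ(1+22/25z)y_n ⇒ h·k2=z(1+22/25z)y_n
  y_{n+1}/y_n = 1 + 2/3z + 1/3z(1+22/25z) = 1 + z + 22/75z²
  so R(z) = 1 + z + 22/75z².

Need |R(x)|<1, x<0.
x=-0.87: |R|=0.3520
R=1: x+22/75x²=0 ⇒ x=−75/22=-3.4091; min R=1−1/(4·22/75)=0.1477>−1
Confirm numerically:
  x=-3.225: |R|=0.82585 <1
  x=-2.441: |R|=0.30682 <1
  x=-2.271: |R|=0.24185 <1
  x=-3.802: |R|=1.43819 >1
  x=-3.694: |R|=1.30872 >1
So |R|<1 on (-3.4091, 0).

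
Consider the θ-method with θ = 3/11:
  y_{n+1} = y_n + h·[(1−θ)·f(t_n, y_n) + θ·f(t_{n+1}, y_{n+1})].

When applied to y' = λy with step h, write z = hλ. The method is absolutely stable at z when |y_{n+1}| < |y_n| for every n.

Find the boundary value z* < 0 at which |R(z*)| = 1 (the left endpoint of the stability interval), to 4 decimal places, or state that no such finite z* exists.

On y'=λy, z=hλ:
  y_{n+1} = y_n + z·[8/11·y_n + 3/11·y_{n+1}] ⇒ (1 − 3/11z)y_{n+1} = (1 + 8/11z)y_n
  R(z) = (1 + 8/11z)/(1 − 3/11z).

Boundary: |R(x)|=1, x<0.
x=-1.03: |R|=0.1959
R=−1: 1+8/11x = −1+3/11x ⇒ -5/11x=2 ⇒ x=2/(-5/11)=-4.4000
Confirm numerically:
  x=-2.767: |R|=0.57696 <1
  x=-2.411: |R|=0.45456 <1
  x=-2.253: |R|=0.39552 <1
  x=-4.851: |R|=1.08825 >1
  x=-4.791: |R|=1.07705 >1
  x=-4.567: |R|=1.03380 >1
Stable set (-4.4000, 0).

left endpoint -4.4000.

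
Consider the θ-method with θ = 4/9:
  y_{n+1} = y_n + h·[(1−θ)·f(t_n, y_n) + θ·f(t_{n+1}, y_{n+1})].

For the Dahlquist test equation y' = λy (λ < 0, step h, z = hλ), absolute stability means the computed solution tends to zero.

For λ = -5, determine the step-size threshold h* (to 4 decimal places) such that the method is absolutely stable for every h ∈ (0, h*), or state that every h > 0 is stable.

With y'=λy (z=hλ):
  y_{n+1} = y_n + z·[5/9·y_n + 4/9·y_{n+1}] ⇒ (1 − 4/9z)y_{n+1} = (1 + 5/9z)y_n
  so R(z) = (1 + 5/9z)/(1 − 4/9z).

Find x<0 with |R(x)|<1.
x=-1.36: |R|=0.1524
R=−1: 1+5/9x = −1+4/9x ⇒ -1/9x=2 ⇒ x=2/(-1/9)=-18.0000
Confirm numerically:
  x=-13.763: |R|=0.93385 <1
  x=-11.328: |R|=0.87715 <1
  x=-10.652: |R|=0.85762 <1
  x=-9.788: |R|=0.82946 <1
  x=-18.582: |R|=1.00698 >1
  x=-18.391: |R|=1.00474 >1
Interval (-18.0000, 0).

(-18.0000,0); λ=-5 ⇒ h* = (18)/5 = 3.6000.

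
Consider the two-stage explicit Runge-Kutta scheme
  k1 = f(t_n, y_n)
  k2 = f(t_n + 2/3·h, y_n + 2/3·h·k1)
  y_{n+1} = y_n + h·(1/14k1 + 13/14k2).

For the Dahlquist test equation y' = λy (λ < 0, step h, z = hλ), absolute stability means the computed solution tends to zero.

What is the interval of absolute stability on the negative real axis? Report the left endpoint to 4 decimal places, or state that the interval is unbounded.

On y'=λy, z=hλ:
  k1=λy_n ⇒ h·k1=z·y_n;  k2=λ(1+2/3z)y_n ⇒ h·k2=z(1+2/3z)y_n
  y_{n+1}/y_n = 1 + 1/14z + 13/14z(1+2/3z) = 1 + z + 13/21z²
  Hence R(z) = 1 + z + 13/21z².

Solve |R(x)|<1 on ℝ⁻.
x=-1.54: |R|=0.9281
R=1: x+13/21x²=0 ⇒ x=−21/13=-1.6154; min R=1−1/(4·13/21)=0.5962>−1
Confirm numerically:
  x=-1.262: |R|=0.72392 <1
  x=-1.223: |R|=0.70293 <1
  x=-1.162: |R|=0.67387 <1
  x=-0.689: |R|=0.60487 <1
  x=-2.165: |R|=1.73662 >1
  x=-2.101: |R|=1.63160 >1
Stable set (-1.6154, 0).

(-1.6154, 0).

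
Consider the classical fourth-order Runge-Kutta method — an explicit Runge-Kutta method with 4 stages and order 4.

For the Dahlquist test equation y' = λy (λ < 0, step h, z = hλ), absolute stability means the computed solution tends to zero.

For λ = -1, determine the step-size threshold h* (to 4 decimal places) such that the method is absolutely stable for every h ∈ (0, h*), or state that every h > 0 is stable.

With y'=λy (z=hλ):
  order 4, 4-stage ⇒ R(z)=1+z+z^2/2+z^3/6+z^4/24
  (e.g. R(-0.69)=0.50274, |R|=0.50274)

Solve |R(x)|<1 on ℝ⁻.
x=-0.69: |R|=0.5027
|R(-2.21)|=0.4270 |R(-1.28)|=0.3015 |R(-0.99)|=0.3784
Bisect:
  x_lo=-3.2587 |R|=1.9821  x_hi=-0.1945 |R|=0.8232
  mid=-1.72663 |R|=0.27640 →hi
  mid=-2.49268 |R|=0.64132 →hi
  mid=-2.87571 |R|=1.14509 →lo
  mid=-2.68419 |R|=0.85797 →hi
  mid=-2.77995 |R|=0.99197 →hi
  mid=-2.82783 |R|=1.06605 →lo
  mid=-2.80389 |R|=1.02840 →lo
  mid=-2.79192 |R|=1.01004 →lo
  ...
  [-2.78537,-2.78519] ⇒ x*=-2.7853
Stable set (-2.7853, 0).

(-2.7853,0); λ=-1 ⇒ h* = 2.7853.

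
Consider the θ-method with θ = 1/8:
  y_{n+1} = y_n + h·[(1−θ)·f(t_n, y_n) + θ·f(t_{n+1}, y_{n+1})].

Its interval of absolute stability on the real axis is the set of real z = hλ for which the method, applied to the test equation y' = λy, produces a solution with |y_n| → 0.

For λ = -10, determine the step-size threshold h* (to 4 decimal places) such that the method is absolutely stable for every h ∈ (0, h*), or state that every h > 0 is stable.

(-2.6667,0); λ=-10 ⇒ h* = (8/3)/10 = 0.2667.

With y'=λy (z=hλ):
  y_{n+1} = y_n + z·[7/8·y_n + 1/8·y_{n+1}] ⇒ (1 − 1/8z)y_{n+1} = (1 + 7/8z)y_n
  Hence R(z) = (1 + 7/8z)/(1 − 1/8z).

Boundary: |R(x)|=1, x<0.
x=-1.26: |R|=0.0886
R=−1: 1+7/8x = −1+1/8x ⇒ -3/4x=2 ⇒ x=2/(-3/4)=-2.6667
Confirm numerically:
  x=-2.259: |R|=0.76158 <1
  x=-2.133: |R|=0.68400 <1
  x=-1.506: |R|=0.26741 <1
  x=-1.261: |R|=0.08930 <1
  x=-3.210: |R|=1.29081 >1
  x=-2.920: |R|=1.13919 >1
  x=-2.852: |R|=1.10247 >1
Interval (-2.6667, 0).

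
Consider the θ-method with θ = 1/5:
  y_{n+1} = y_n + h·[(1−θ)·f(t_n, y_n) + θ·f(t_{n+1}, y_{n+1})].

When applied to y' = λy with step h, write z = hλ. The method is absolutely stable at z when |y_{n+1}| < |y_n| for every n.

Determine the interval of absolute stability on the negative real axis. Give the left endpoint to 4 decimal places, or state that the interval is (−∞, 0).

On y'=λy, z=hλ:
  y_{n+1} = y_n + z·[4/5·y_n + 1/5·y_{n+1}] ⇒ (1 − 1/5z)y_{n+1} = (1 + 4/5z)y_n
  R(z) = (1 + 4/5z)/(1 − 1/5z).

Boundary: |R(x)|=1, x<0.
x=-1.61: |R|=0.2179
R=−1: 1+4/5x = −1+1/5x ⇒ -3/5x=2 ⇒ x=2/(-3/5)=-3.3333
Confirm numerically:
  x=-3.059: |R|=0.89788 <1
  x=-3.034: |R|=0.88823 <1
  x=-2.112: |R|=0.48481 <1
  x=-1.929: |R|=0.39198 <1
  x=-3.522: |R|=1.06642 >1
  x=-3.418: |R|=1.03017 >1
Interval (-3.3333, 0).

z∈(-3.3333,0).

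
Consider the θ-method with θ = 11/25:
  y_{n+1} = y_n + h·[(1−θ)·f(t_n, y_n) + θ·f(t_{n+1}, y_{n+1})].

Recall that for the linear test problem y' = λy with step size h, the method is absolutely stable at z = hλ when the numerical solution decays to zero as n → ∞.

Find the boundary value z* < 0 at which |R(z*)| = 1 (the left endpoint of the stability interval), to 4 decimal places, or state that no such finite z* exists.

With y'=λy (z=hλ):
  y_{n+1} = y_n + z·[14/25·y_n + 11/25·y_{n+1}] ⇒ (1 − 11/25z)y_{n+1} = (1 + 14/25z)y_n
  ⇒ R(z) = (1 + 14/25z)/(1 − 11/25z).

Boundary: |R(x)|=1, x<0.
x=-1.2: |R|=0.2147
R=−1: 1+14/25x = −1+11/25x ⇒ -3/25x=2 ⇒ x=2/(-3/25)=-16.6667
Confirm numerically:
  x=-9.732: |R|=0.84246 <1
  x=-9.566: |R|=0.83642 <1
  x=-7.711: |R|=0.75536 <1
  x=-17.171: |R|=1.00707 >1
  x=-16.842: |R|=1.00250 >1
Interval (-16.6667, 0).

left endpoint -16.6667.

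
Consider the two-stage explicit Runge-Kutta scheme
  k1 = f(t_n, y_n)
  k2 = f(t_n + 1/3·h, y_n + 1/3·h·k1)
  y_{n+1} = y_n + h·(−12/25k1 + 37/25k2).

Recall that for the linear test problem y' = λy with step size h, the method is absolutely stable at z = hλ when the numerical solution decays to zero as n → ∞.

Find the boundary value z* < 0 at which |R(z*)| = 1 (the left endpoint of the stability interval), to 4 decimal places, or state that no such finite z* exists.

z* = -2.0270.

Set f=λy, z=hλ:
  k1=λy_n ⇒ h·k1=z·y_n;  k2=λ(1+1/3z)y_n ⇒ h·k2=z(1+1/3z)y_n
  y_{n+1}/y_n = 1 − 12/25z + 37/25z(1+1/3z) = 1 + z + 37/75z²
  Hence R(z) = 1 + z + 37/75z².

Boundary: |R(x)|=1, x<0.
x=-1.49: |R|=0.6052
R=1: x+37/75x²=0 ⇒ x=−75/37=-2.0270; min R=1−1/(4·37/75)=0.4932>−1
Confirm numerically:
  x=-1.970: |R|=0.94458 <1
  x=-1.639: |R|=0.68625 <1
  x=-1.437: |R|=0.58172 <1
  x=-2.499: |R|=1.58187 >1
  x=-2.210: |R|=1.19949 >1
Interval (-2.0270, 0).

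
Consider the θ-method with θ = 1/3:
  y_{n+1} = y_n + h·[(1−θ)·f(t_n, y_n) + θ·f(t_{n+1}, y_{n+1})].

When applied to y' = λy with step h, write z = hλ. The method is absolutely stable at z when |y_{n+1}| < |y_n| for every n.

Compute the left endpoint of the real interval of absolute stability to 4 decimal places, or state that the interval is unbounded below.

left endpoint -6.0000.

Set f=λy, z=hλ:
  y_{n+1} = y_n + z·[2/3·y_n + 1/3·y_{n+1}] ⇒ (1 − 1/3z)y_{n+1} = (1 + 2/3z)y_n
  Hence R(z) = (1 + 2/3z)/(1 − 1/3z).

Boundary: |R(x)|=1, x<0.
x=-1.38: |R|=0.0548
R=−1: 1+2/3x = −1+1/3x ⇒ -1/3x=2 ⇒ x=2/(-1/3)=-6.0000
Confirm numerically:
  x=-5.143: |R|=0.89476 <1
  x=-3.567: |R|=0.62951 <1
  x=-3.336: |R|=0.57955 <1
  x=-6.386: |R|=1.04113 >1
  x=-6.210: |R|=1.02280 >1
So |R|<1 on (-6.0000, 0).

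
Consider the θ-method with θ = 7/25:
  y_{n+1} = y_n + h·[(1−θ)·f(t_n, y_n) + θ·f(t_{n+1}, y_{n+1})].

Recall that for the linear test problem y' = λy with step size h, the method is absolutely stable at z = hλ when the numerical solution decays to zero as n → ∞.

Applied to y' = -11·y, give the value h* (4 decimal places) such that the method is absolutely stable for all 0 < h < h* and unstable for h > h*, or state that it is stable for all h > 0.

On y'=λy, z=hλ:
  y_{n+1} = y_n + z·[18/25·y_n + 7/25·y_{n+1}] ⇒ (1 − 7/25z)y_{n+1} = (1 + 18/25z)y_n
  so R(z) = (1 + 18/25z)/(1 − 7/25z).

Find x<0 with |R(x)|<1.
x=-0.78: |R|=0.3598
R=−1: 1+18/25x = −1+7/25x ⇒ -11/25x=2 ⇒ x=2/(-11/25)=-4.5455
Confirm numerically:
  x=-3.819: |R|=0.84553 <1
  x=-3.041: |R|=0.64247 <1
  x=-2.734: |R|=0.54855 <1
  x=-4.830: |R|=1.05322 >1
  x=-4.571: |R|=1.00493 >1
Interval (-4.5455, 0).

(-4.5455,0); λ=-11 ⇒ h* = (50/11)/11 = 0.4132.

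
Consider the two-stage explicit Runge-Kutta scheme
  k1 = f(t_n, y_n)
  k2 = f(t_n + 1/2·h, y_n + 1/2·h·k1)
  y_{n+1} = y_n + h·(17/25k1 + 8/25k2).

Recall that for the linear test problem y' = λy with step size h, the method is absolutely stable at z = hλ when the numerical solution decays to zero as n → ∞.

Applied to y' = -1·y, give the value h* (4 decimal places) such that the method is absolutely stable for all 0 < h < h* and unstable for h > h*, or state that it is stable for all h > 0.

On y'=λy, z=hλ:
  k1=λy_n ⇒ h·k1=z·y_n;  k2=λ(1+1/2z)y_n ⇒ h·k2=z(1+1/2z)y_n
  y_{n+1}/y_n = 1 + 17/25z + 8/25z(1+1/2z) = 1 + z + 4/25z²
  Hence R(z) = 1 + z + 4/25z².

Solve |R(x)|<1 on ℝ⁻.
x=-0.74: |R|=0.3476
R=1: x+4/25x²=0 ⇒ x=−25/4=-6.2500; min R=1−1/(4·4/25)=-0.5625>−1
Confirm numerically:
  x=-4.714: |R|=0.15851 <1
  x=-3.199: |R|=0.56162 <1
  x=-2.635: |R|=0.52408 <1
  x=-6.789: |R|=1.58548 >1
  x=-6.605: |R|=1.37516 >1
  x=-6.470: |R|=1.22774 >1
Stable set (-6.2500, 0).

(-6.2500,0); λ=-1 ⇒ h* = (25/4)/1 = 6.2500.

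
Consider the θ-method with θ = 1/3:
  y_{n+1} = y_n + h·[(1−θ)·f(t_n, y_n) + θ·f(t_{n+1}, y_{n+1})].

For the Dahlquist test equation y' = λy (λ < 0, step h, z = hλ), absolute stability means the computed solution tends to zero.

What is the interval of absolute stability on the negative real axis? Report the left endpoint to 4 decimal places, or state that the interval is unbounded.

Set f=λy, z=hλ:
  y_{n+1} = y_n + z·[2/3·y_n + 1/3·y_{n+1}] ⇒ (1 − 1/3z)y_{n+1} = (1 + 2/3z)y_n
  ⇒ R(z) = (1 + 2/3z)/(1 − 1/3z).

Solve |R(x)|<1 on ℝ⁻.
x=-1.39: |R|=0.0501
R=−1: 1+2/3x = −1+1/3x ⇒ -1/3x=2 ⇒ x=2/(-1/3)=-6.0000
Confirm numerically:
  x=-5.952: |R|=0.99464 <1
  x=-4.384: |R|=0.78115 <1
  x=-3.432: |R|=0.60075 <1
  x=-6.181: |R|=1.01971 >1
  x=-6.076: |R|=1.00837 >1
So |R|<1 on (-6.0000, 0).

(-6.0000, 0).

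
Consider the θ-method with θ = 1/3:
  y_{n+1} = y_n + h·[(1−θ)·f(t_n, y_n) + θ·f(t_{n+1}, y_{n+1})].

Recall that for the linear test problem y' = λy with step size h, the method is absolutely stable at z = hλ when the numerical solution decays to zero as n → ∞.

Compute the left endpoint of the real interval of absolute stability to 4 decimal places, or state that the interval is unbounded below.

On y'=λy, z=hλ:
  y_{n+1} = y_n + z·[2/3·y_n + 1/3·y_{n+1}] ⇒ (1 − 1/3z)y_{n+1} = (1 + 2/3z)y_n
  Hence R(z) = (1 + 2/3z)/(1 − 1/3z).

Boundary: |R(x)|=1, x<0.
x=-0.48: |R|=0.5862
R=−1: 1+2/3x = −1+1/3x ⇒ -1/3x=2 ⇒ x=2/(-1/3)=-6.0000
Confirm numerically:
  x=-5.460: |R|=0.93617 <1
  x=-3.237: |R|=0.55700 <1
  x=-2.830: |R|=0.45626 <1
  x=-6.361: |R|=1.03856 >1
  x=-6.359: |R|=1.03836 >1
  x=-6.035: |R|=1.00387 >1
Interval (-6.0000, 0).

left endpoint -6.0000.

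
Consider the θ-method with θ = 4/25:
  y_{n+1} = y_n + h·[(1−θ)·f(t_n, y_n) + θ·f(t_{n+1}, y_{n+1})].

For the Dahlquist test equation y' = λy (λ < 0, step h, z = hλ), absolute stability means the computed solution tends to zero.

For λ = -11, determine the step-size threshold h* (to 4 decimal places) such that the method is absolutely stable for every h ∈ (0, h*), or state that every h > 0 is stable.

Test eqn y'=λy, z=hλ:
  y_{n+1} = y_n + z·[21/25·y_n + 4/25·y_{n+1}] ⇒ (1 − 4/25z)y_{n+1} = (1 + 21/25z)y_n
  ⇒ R(z) = (1 + 21/25z)/(1 − 4/25z).

Boundary: |R(x)|=1, x<0.
x=-0.59: |R|=0.4609
R=−1: 1+21/25x = −1+4/25x ⇒ -17/25x=2 ⇒ x=2/(-17/25)=-2.9412
Confirm numerically:
  x=-2.571: |R|=0.82165 <1
  x=-1.900: |R|=0.45706 <1
  x=-1.732: |R|=0.35618 <1
  x=-3.291: |R|=1.15583 >1
  x=-3.193: |R|=1.11334 >1
  x=-3.178: |R|=1.10676 >1
Stable set (-2.9412, 0).

(-2.9412,0); λ=-11 ⇒ h* = (50/17)/11 = 0.2674.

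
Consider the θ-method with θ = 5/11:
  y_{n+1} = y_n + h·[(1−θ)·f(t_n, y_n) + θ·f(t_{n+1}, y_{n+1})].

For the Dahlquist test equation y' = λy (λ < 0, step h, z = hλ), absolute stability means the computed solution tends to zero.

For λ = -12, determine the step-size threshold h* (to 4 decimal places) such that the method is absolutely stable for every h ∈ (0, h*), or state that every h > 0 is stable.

With y'=λy (z=hλ):
  y_{n+1} = y_n + z·[6/11·y_n + 5/11·y_{n+1}] ⇒ (1 − 5/11z)y_{n+1} = (1 + 6/11z)y_n
  R(z) = (1 + 6/11z)/(1 − 5/11z).

Solve |R(x)|<1 on ℝ⁻.
x=-0.33: |R|=0.7130
R=−1: 1+6/11x = −1+5/11x ⇒ -1/11x=2 ⇒ x=2/(-1/11)=-22.0000
Confirm numerically:
  x=-17.505: |R|=0.95438 <1
  x=-12.557: |R|=0.87202 <1
  x=-8.940: |R|=0.76553 <1
  x=-22.565: |R|=1.00456 >1
  x=-22.497: |R|=1.00402 >1
  x=-22.149: |R|=1.00122 >1
Stable set (-22.0000, 0).

(-22.0000,0); λ=-12 ⇒ h* = (22)/12 = 1.8333.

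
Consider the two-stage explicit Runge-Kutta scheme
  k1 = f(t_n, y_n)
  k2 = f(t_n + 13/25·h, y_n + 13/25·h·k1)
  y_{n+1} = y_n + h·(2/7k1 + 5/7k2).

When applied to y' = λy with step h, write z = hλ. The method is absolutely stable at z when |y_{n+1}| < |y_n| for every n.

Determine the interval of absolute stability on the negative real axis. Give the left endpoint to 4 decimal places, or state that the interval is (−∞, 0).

(-2.6923, 0).

On y'=λy, z=hλ:
  k1=λy_n ⇒ h·k1=z·y_n;  k2=λ(1+13/25z)y_n ⇒ h·k2=z(1+13/25z)y_n
  y_{n+1}/y_n = 1 + 2/7z + 5/7z(1+13/25z) = 1 + z + 13/35z²
  so R(z) = 1 + z + 13/35z².

Solve |R(x)|<1 on ℝ⁻.
x=-0.93: |R|=0.3912
R=1: x+13/35x²=0 ⇒ x=−35/13=-2.6923; min R=1−1/(4·13/35)=0.3269>−1
Confirm numerically:
  x=-2.085: |R|=0.52968 <1
  x=-1.678: |R|=0.36783 <1
  x=-1.616: |R|=0.35397 <1
  x=-1.197: |R|=0.33519 <1
  x=-3.049: |R|=1.40395 >1
  x=-3.000: |R|=1.34286 >1
Stable set (-2.6923, 0).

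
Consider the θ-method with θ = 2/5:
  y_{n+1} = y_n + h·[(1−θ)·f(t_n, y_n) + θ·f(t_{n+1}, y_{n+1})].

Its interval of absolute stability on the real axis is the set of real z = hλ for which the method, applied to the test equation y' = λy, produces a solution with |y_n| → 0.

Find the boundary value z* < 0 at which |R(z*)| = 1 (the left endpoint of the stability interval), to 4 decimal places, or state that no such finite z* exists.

z* = -10.0000.

Test eqn y'=λy, z=hλ:
  y_{n+1} = y_n + z·[3/5·y_n + 2/5·y_{n+1}] ⇒ (1 − 2/5z)y_{n+1} = (1 + 3/5z)y_n
  so R(z) = (1 + 3/5z)/(1 − 2/5z).

Find x<0 with |R(x)|<1.
x=-1.43: |R|=0.0903
R=−1: 1+3/5x = −1+2/5x ⇒ -1/5x=2 ⇒ x=2/(-1/5)=-10.0000
Confirm numerically:
  x=-9.484: |R|=0.97847 <1
  x=-8.499: |R|=0.93177 <1
  x=-7.160: |R|=0.85300 <1
  x=-5.561: |R|=0.72466 <1
  x=-10.182: |R|=1.00718 >1
  x=-10.039: |R|=1.00156 >1
Interval (-10.0000, 0).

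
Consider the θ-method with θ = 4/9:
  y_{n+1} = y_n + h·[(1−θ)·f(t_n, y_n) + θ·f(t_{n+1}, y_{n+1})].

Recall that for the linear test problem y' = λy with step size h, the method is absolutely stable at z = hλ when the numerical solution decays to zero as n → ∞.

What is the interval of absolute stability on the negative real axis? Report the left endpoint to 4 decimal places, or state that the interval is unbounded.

Test eqn y'=λy, z=hλ:
  y_{n+1} = y_n + z·[5/9·y_n + 4/9·y_{n+1}] ⇒ (1 − 4/9z)y_{n+1} = (1 + 5/9z)y_n
  so R(z) = (1 + 5/9z)/(1 − 4/9z).

Need |R(x)|<1, x<0.
x=-0.85: |R|=0.3831
R=−1: 1+5/9x = −1+4/9x ⇒ -1/9x=2 ⇒ x=2/(-1/9)=-18.0000
Confirm numerically:
  x=-15.863: |R|=0.97050 <1
  x=-10.987: |R|=0.86755 <1
  x=-7.877: |R|=0.75010 <1
  x=-18.516: |R|=1.00621 >1
  x=-18.334: |R|=1.00406 >1
  x=-18.047: |R|=1.00058 >1
Interval (-18.0000, 0).

(-18.0000, 0).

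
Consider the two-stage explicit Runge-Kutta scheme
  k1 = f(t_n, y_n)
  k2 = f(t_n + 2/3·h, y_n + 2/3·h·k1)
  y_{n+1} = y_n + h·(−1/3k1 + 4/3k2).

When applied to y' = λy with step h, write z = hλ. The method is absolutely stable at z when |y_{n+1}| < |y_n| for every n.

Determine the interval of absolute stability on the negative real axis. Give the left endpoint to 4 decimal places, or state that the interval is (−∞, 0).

(-1.1250, 0).

Set f=λy, z=hλ:
  k1=λy_n ⇒ h·k1=z·y_n;  k2=λ(1+2/3z)y_n ⇒ h·k2=z(1+2/3z)y_n
  y_{n+1}/y_n = 1 − 1/3z + 4/3z(1+2/3z) = 1 + z + 8/9z²
  Hence R(z) = 1 + z + 8/9z².

Find x<0 with |R(x)|<1.
x=-0.35: |R|=0.7589
R=1: x+8/9x²=0 ⇒ x=−9/8=-1.1250; min R=1−1/(4·8/9)=0.7188>−1
Confirm numerically:
  x=-0.873: |R|=0.80445 <1
  x=-0.763: |R|=0.75448 <1
  x=-0.739: |R|=0.74644 <1
  x=-0.629: |R|=0.72268 <1
  x=-1.694: |R|=1.85679 >1
  x=-1.235: |R|=1.12076 >1
  x=-1.166: |R|=1.04249 >1
Stable set (-1.1250, 0).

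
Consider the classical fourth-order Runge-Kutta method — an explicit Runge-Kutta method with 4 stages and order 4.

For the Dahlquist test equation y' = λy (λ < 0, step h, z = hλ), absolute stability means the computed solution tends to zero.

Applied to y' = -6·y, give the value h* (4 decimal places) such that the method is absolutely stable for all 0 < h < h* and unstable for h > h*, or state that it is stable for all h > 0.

(-2.7853,0); λ=-6 ⇒ h* = 0.4642.

Set f=λy, z=hλ:
  order 4, 4-stage ⇒ R(z)=1+z+z^2/2+z^3/6+z^4/24
  (e.g. R(-1.08)=0.34994, |R|=0.34994)

Need |R(x)|<1, x<0.
x=-1.08: |R|=0.3499
|R(-2.37)|=0.5343 |R(-1.64)|=0.2711 |R(-1.34)|=0.2911
Bisect:
  x_lo=-3.3391 |R|=2.2104  x_hi=-0.0694 |R|=0.9330
  mid=-1.70423 |R|=0.27449 →hi
  mid=-2.52164 |R|=0.67001 →hi
  mid=-2.93035 |R|=1.24166 →lo
  mid=-2.72600 |R|=0.91422 →hi
  mid=-2.82818 |R|=1.06660 →lo
  mid=-2.77709 |R|=0.98770 →hi
  mid=-2.80263 |R|=1.02646 →lo
  mid=-2.78986 |R|=1.00691 →lo
  mid=-2.78347 |R|=0.99726 →hi
  ...
  [-2.78547,-2.78527] ⇒ x*=-2.7853
Stable set (-2.7853, 0).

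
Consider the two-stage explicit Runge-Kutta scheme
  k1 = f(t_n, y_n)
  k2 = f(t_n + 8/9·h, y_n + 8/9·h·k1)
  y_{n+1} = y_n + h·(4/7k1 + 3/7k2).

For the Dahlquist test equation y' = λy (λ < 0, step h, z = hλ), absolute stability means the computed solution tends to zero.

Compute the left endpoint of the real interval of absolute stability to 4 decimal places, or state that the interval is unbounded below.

With y'=λy (z=hλ):
  k1=λy_n ⇒ h·k1=z·y_n;  k2=λ(1+8/9z)y_n ⇒ h·k2=z(1+8/9z)y_n
  y_{n+1}/y_n = 1 + 4/7z + 3/7z(1+8/9z) = 1 + z + 8/21z²
  ⇒ R(z) = 1 + z + 8/21z².

Solve |R(x)|<1 on ℝ⁻.
x=-0.45: |R|=0.6271
R=1: x+8/21x²=0 ⇒ x=−21/8=-2.6250; min R=1−1/(4·8/21)=0.3438>−1
Confirm numerically:
  x=-1.634: |R|=0.38313 <1
  x=-1.521: |R|=0.36031 <1
  x=-1.242: |R|=0.34564 <1
  x=-1.074: |R|=0.36542 <1
  x=-3.116: |R|=1.58284 >1
  x=-2.816: |R|=1.20490 >1
Stable set (-2.6250, 0).

z* = -2.6250.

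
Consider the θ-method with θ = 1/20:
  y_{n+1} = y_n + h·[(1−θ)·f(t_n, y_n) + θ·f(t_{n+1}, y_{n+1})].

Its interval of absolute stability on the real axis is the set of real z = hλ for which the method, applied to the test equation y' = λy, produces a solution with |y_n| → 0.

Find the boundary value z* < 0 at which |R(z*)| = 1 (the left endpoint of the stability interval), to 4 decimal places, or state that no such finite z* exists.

left endpoint -2.2222.

Test eqn y'=λy, z=hλ:
  y_{n+1} = y_n + z·[19/20·y_n + 1/20·y_{n+1}] ⇒ (1 − 1/20z)y_{n+1} = (1 + 19/20z)y_n
  so R(z) = (1 + 19/20z)/(1 − 1/20z).

Solve |R(x)|<1 on ℝ⁻.
x=-0.95: |R|=0.0931
R=−1: 1+19/20x = −1+1/20x ⇒ -9/10x=2 ⇒ x=2/(-9/10)=-2.2222
Confirm numerically:
  x=-1.961: |R|=0.78589 <1
  x=-1.490: |R|=0.38669 <1
  x=-1.046: |R|=0.00599 <1
  x=-2.442: |R|=1.17628 >1
  x=-2.412: |R|=1.15242 >1
  x=-2.301: |R|=1.06358 >1
So |R|<1 on (-2.2222, 0).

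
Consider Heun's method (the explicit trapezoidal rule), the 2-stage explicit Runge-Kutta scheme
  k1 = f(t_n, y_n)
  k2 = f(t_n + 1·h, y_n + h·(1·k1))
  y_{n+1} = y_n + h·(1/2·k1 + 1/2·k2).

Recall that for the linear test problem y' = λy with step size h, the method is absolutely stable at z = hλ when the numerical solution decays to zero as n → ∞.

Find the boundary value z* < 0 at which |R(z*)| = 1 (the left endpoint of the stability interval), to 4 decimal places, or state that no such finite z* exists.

On y'=λy, z=hλ:
  order 2, 2-stage ⇒ R(z)=1+z+z^2/2
  (e.g. R(-1.21)=0.52205, |R|=0.52205)

Find x<0 with |R(x)|<1.
x=-1.21: |R|=0.5221
|R(-1.8)|=0.8200 |R(-1.26)|=0.5338 |R(-1.2)|=0.5200
Bisect:
  x_lo=-2.7740 |R|=2.0736  x_hi=-0.1520 |R|=0.8595
  mid=-1.46304 |R|=0.60720 →hi
  mid=-2.11854 |R|=1.12557 →lo
  mid=-1.79079 |R|=0.81268 →hi
  mid=-1.95467 |R|=0.95569 →hi
  mid=-2.03660 |R|=1.03727 →lo
  mid=-1.99563 |R|=0.99564 →hi
  mid=-2.01612 |R|=1.01625 →lo
  mid=-2.00588 |R|=1.00589 →lo
  mid=-2.00076 |R|=1.00076 →lo
  ...
  [-2.00012,-1.99996] ⇒ x*=-2.0000
So |R|<1 on (-2.0000, 0).

z* = -2.0000.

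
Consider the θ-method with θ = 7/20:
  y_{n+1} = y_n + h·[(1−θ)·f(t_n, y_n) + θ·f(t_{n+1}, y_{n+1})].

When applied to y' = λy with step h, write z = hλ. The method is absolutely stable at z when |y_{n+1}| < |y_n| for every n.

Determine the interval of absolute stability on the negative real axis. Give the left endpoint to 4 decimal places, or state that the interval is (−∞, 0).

With y'=λy (z=hλ):
  y_{n+1} = y_n + z·[13/20·y_n + 7/20·y_{n+1}] ⇒ (1 − 7/20z)y_{n+1} = (1 + 13/20z)y_n
  ⇒ R(z) = (1 + 13/20z)/(1 − 7/20z).

Boundary: |R(x)|=1, x<0.
x=-1.24: |R|=0.1353
R=−1: 1+13/20x = −1+7/20x ⇒ -3/10x=2 ⇒ x=2/(-3/10)=-6.6667
Confirm numerically:
  x=-6.263: |R|=0.96206 <1
  x=-4.590: |R|=0.76098 <1
  x=-4.332: |R|=0.72164 <1
  x=-7.087: |R|=1.03623 >1
  x=-7.005: |R|=1.02941 >1
  x=-6.904: |R|=1.02084 >1
Interval (-6.6667, 0).

z∈(-6.6667,0).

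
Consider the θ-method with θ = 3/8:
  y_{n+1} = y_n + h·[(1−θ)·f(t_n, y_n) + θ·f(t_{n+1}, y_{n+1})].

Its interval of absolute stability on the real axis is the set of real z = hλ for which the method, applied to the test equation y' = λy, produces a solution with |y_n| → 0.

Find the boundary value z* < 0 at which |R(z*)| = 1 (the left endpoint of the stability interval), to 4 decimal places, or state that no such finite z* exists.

z* = -8.0000.

Test eqn y'=λy, z=hλ:
  y_{n+1} = y_n + z·[5/8·y_n + 3/8·y_{n+1}] ⇒ (1 − 3/8z)y_{n+1} = (1 + 5/8z)y_n
  ⇒ R(z) = (1 + 5/8z)/(1 − 3/8z).

Boundary: |R(x)|=1, x<0.
x=-1.48: |R|=0.0482
R=−1: 1+5/8x = −1+3/8x ⇒ -1/4x=2 ⇒ x=2/(-1/4)=-8.0000
Confirm numerically:
  x=-5.670: |R|=0.81367 <1
  x=-5.033: |R|=0.74311 <1
  x=-4.314: |R|=0.64798 <1
  x=-4.022: |R|=0.60351 <1
  x=-8.282: |R|=1.01717 >1
  x=-8.173: |R|=1.01064 >1
  x=-8.042: |R|=1.00261 >1
So |R|<1 on (-8.0000, 0).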